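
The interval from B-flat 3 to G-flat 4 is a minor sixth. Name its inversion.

M3

The rule of nine gives the new number: 9 − 6 = 3, so a sixth becomes a third.
Quality inverts too: minor becomes major. That makes the inversion a major third.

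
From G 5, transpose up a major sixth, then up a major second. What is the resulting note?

F sharp 6

A major sixth up from G5 is E6.
E6 up a major second → F#6 (2 semitones).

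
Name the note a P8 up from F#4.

For an octave the letter name doesn't change: still F, an octave up.
Moving 12 semitones up from F#4 (the size of a perfect octave) reaches F#5.

F#5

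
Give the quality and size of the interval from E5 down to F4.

major 7th

Descending from E5 to F4 is the same interval as ascending F4 to E5.
F to E spans seven letter names (F-G-A-B-C-D-E): a seventh.
F4 to E5 is 11 semitones, matching the major seventh exactly, so the quality is major.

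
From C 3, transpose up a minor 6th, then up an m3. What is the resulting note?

A minor sixth up from C3 is Ab3.
Ab3 up a minor third → Cb4 (3 semitones).

C flat 4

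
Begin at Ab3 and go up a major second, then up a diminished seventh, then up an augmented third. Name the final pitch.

C5

A major second up from Ab3 is Bb3.
A diminished seventh up from Bb3 is Abb4.
An augmented third up from Abb4 is C5.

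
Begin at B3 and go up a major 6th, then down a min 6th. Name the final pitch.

B#3

A major sixth up from B3 is G#4.
A minor sixth down from G#4 is B#3.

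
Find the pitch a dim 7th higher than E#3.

The seventh takes the letter from E up to D.
Moving 9 semitones up from E#3 (the size of a diminished seventh) reaches D4.

D4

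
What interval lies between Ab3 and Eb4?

A to E spans five letter names (A-B-C-D-E) — that makes it a fifth of some quality.
Counting semitones, Ab3→Eb4 is 7, which is the perfect fifth.

perfect fifth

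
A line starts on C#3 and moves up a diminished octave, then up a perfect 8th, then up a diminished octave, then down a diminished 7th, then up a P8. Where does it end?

D6

C#3 up a diminished octave → C4 (11 semitones).
C4 up a perfect octave → C5 (12 semitones).
C5 up a diminished octave → Cb6 (11 semitones).
Cb6 down a diminished seventh → D5 (9 semitones).
D5 up a perfect octave → D6 (12 semitones).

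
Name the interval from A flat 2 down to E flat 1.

perfect eleventh

Descending from Ab2 to Eb1 is the same interval as ascending Eb1 to Ab2.
E to A spans four letter names (E-F-G-A), plus an octave, so the interval is some kind of eleventh.
Counting semitones, Eb1→Ab2 is 17, which is the perfect eleventh.
(Equivalently, a compound perfect fourth: a perfect fourth plus an octave.)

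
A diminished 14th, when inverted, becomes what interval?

First reduce the compound diminished fourteenth to its simple form, a diminished seventh.
Interval numbers invert to sum to nine: 7 + 2 = 9, so a seventh inverts to a second.
And diminished becomes augmented under inversion, so we get an augmented second.

A2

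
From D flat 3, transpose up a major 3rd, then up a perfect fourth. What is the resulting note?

B flat 3

A major third up from Db3 is F3.
F3 up a perfect fourth → Bb3 (5 semitones).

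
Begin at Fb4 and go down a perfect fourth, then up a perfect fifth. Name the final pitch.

Gb4

Fb4 down a perfect fourth → Cb4 (5 semitones).
Cb4 up a perfect fifth → Gb4 (7 semitones).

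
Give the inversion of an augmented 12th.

First reduce the compound augmented twelfth to its simple form, an augmented fifth.
Interval numbers invert to sum to nine: 5 + 4 = 9, so a fifth inverts to a fourth.
Quality inverts too: augmented becomes diminished. That makes the inversion a diminished fourth.

d4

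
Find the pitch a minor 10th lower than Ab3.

Counting three letter names plus an octave down from A lands on F.
A minor tenth is 15 semitones; 15 semitones down from Ab3 gives F2.

F2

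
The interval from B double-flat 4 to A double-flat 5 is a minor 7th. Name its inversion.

major second

Interval numbers invert to sum to nine: 7 + 2 = 9, so a seventh inverts to a second.
And minor becomes major under inversion, so we get a major second.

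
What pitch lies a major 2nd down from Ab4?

Gb4

Counting two letter names down from A lands on G.
A major second spans 2 semitones, so from Ab4 the target pitch is Gb4.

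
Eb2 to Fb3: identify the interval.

E to F spans two letter names (E-F), plus an octave — that makes it a ninth of some quality.
Eb2 to Fb3 is 13 semitones, a half step short of the major ninth (14), so this is minor.
(Equivalently, a compound minor second: a minor second plus an octave.)

m9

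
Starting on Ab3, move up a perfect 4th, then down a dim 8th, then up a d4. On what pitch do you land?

Gb3

Up a perfect fourth from Ab3: Db4 (5 semitones up).
Db4 down a diminished octave → D3 (11 semitones).
A diminished fourth up from D3 is Gb3.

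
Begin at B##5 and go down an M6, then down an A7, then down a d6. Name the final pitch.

G##3

A major sixth down from B##5 is D##5.
D##5 down an augmented seventh → E4 (12 semitones).
E4 down a diminished sixth → G##3 (7 semitones).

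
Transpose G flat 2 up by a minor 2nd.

A double-flat 2

Two letter names up from G: A.
A minor second spans 1 semitone, so from Gb2 the target pitch is Abb2.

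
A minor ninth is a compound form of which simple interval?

minor second

Subtracting seven from the interval number removes an octave: 9 − 7 = 2.
Quality carries through unchanged, so the simple form is a minor second.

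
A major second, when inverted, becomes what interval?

The rule of nine gives the new number: 9 − 2 = 7, so a second becomes a seventh.
And major becomes minor under inversion, so we get a minor seventh.

minor 7th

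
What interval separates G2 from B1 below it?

Descending from G2 to B1 is the same interval as ascending B1 to G2.
B to G spans six letter names (B-C-D-E-F-G) — that makes it a sixth of some quality.
B1 to G2 is 8 semitones, a half step short of the major sixth (9), so this is minor.

m6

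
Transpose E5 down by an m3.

C#5

Counting three letter names down from E lands on C.
A minor third is 3 semitones; 3 semitones down from E5 gives C#5.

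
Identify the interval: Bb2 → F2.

P4

Descending from Bb2 to F2 is the same interval as ascending F2 to Bb2.
F to B spans four letter names (F-G-A-B) — that makes it a fourth of some quality.
The perfect fourth spans 5 semitones, and F2 to Bb2 is exactly 5 semitones — so this is a perfect fourth.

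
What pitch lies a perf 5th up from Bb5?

The fifth takes the letter from B up to F.
Moving 7 semitones up from Bb5 (the size of a perfect fifth) reaches F6.

F6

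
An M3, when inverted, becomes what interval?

Interval numbers invert to sum to nine: 3 + 6 = 9, so a third inverts to a sixth.
And major becomes minor under inversion, so we get a minor sixth.

minor sixth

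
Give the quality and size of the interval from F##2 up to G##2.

F to G spans two letter names (F-G) — that makes it a second of some quality.
Counting semitones, F##2→G##2 is 2, which is the major second.

M2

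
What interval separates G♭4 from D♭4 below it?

Descending from Gb4 to Db4 is the same interval as ascending Db4 to Gb4.
D to G spans four letter names (D-E-F-G): a fourth.
Db4 to Gb4 is 5 semitones, matching the perfect fourth exactly, so the quality is perfect.

perfect 4th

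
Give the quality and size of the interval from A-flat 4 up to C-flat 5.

minor 3rd

A to C spans three letter names (A-B-C): a third.
At 3 semitones, Ab4→Cb5 falls one short of a major third: minor.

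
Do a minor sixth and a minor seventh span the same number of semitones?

No

A minor sixth spans 8 semitones; a minor seventh spans 10 semitones. They differ by 2.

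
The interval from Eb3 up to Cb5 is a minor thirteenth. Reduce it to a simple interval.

Each octave removed subtracts seven from the number: 13 − 7 = 6.
That makes a minor thirteenth a compound minor sixth — an octave plus a minor sixth.

m6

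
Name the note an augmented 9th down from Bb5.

The ninth's letter: B down two letter names plus an octave → A.
An augmented ninth spans 15 semitones, so from Bb5 the target pitch is Abb4.

Abb4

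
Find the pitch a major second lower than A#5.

G#5

Two letter names down from A: G.
A major second spans 2 semitones, so from A#5 the target pitch is G#5.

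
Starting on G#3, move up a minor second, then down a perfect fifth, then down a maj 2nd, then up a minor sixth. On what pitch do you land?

Up a minor second from G#3: A3 (1 semitone up).
A3 down a perfect fifth → D3 (7 semitones).
A major second down from D3 is C3.
Up a minor sixth from C3: Ab3 (8 semitones up).

Ab3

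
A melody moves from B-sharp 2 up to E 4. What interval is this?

B to E spans four letter names (B-C-D-E), plus an octave — that makes it an eleventh of some quality.
A perfect eleventh would be 17 semitones; B#2 to E4 is 16, one semitone narrower, so the interval is diminished.
(Equivalently, a compound diminished fourth: a diminished fourth plus an octave.)

diminished eleventh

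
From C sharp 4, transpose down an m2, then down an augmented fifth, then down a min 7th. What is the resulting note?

F sharp 2

Down a minor second from C#4: B#3 (1 semitone down).
B#3 down an augmented fifth → E3 (8 semitones).
A minor seventh down from E3 is F#2.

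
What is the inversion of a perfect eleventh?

First reduce the compound perfect eleventh to its simple form, a perfect fourth.
Interval numbers invert to sum to nine: 4 + 5 = 9, so a fourth inverts to a fifth.
The quality also flips — perfect stays perfect — giving a perfect fifth.

P5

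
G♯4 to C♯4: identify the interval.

Descending from G#4 to C#4 is the same interval as ascending C#4 to G#4.
C to G spans five letter names (C-D-E-F-G): a fifth.
C#4 to G#4 is 7 semitones, matching the perfect fifth exactly, so the quality is perfect.

P5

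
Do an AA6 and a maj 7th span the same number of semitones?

Yes

A doubly augmented sixth spans 11 semitones, and a major seventh also spans 11 semitones — they're enharmonic.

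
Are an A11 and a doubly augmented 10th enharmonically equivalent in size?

Yes

An augmented eleventh = 18 semitones = a doubly augmented tenth; enharmonically equal.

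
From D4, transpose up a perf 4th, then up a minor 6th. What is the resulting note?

D4 up a perfect fourth → G4 (5 semitones).
A minor sixth up from G4 is Eb5.

Eb5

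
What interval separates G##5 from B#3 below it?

major thirteenth

Descending from G##5 to B#3 is the same interval as ascending B#3 to G##5.
B to G spans six letter names (B-C-D-E-F-G), plus an octave, so the interval is some kind of thirteenth.
Counting semitones, B#3→G##5 is 21, which is the major thirteenth.
(Equivalently, a compound major sixth: a major sixth plus an octave.)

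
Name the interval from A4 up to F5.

A to F spans six letter names (A-B-C-D-E-F): a sixth.
A major sixth would be 9 semitones, but A4 to F5 is 8 — one semitone narrower, making it a minor sixth.

minor sixth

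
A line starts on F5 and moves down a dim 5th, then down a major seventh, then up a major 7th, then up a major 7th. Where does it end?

A#5

A diminished fifth down from F5 is B4.
A major seventh down from B4 is C4.
A major seventh up from C4 is B4.
A major seventh up from B4 is A#5.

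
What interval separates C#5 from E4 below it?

major 6th

Descending from C#5 to E4 is the same interval as ascending E4 to C#5.
E to C spans six letter names (E-F-G-A-B-C): a sixth.
E4 to C#5 is 9 semitones, matching the major sixth exactly, so the quality is major.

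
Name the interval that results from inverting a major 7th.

m2

Inverted interval numbers add to nine, so a seventh pairs with a second (7 + 2 = 9).
And major becomes minor under inversion, so we get a minor second.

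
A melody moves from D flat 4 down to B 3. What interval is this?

d3

Descending from Db4 to B3 is the same interval as ascending B3 to Db4.
B to D spans three letter names (B-C-D) — that makes it a third of some quality.
A major third would be 4 semitones; B3 to Db4 is 2, two semitones narrower, so the interval is diminished.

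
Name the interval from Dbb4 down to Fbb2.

major thirteenth

Descending from Dbb4 to Fbb2 is the same interval as ascending Fbb2 to Dbb4.
F to D spans six letter names (F-G-A-B-C-D), plus an octave — that makes it a thirteenth of some quality.
The major thirteenth spans 21 semitones, and Fbb2 to Dbb4 is exactly 21 semitones — so this is a major thirteenth.
(Equivalently, a compound major sixth: a major sixth plus an octave.)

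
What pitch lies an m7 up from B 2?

Counting seven letter names up from B lands on A.
A minor seventh spans 10 semitones, so from B2 the target pitch is A3.

A 3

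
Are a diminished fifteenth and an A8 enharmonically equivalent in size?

No

23 semitones (diminished fifteenth) vs 13 semitones (augmented octave): not equal.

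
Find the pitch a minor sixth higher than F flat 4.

D double-flat 5

The sixth takes the letter from F up to D.
A minor sixth is 8 semitones; 8 semitones up from Fb4 gives Dbb5.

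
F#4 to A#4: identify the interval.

major third

F to A spans three letter names (F-G-A), so the interval is some kind of third.
The major third spans 4 semitones, and F#4 to A#4 is exactly 4 semitones — so this is a major third.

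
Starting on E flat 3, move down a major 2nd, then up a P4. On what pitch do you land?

G flat 3

Eb3 down a major second → Db3 (2 semitones).
Db3 up a perfect fourth → Gb3 (5 semitones).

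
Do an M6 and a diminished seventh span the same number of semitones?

A major sixth spans 9 semitones, and a diminished seventh also spans 9 semitones — they're enharmonic.

Yes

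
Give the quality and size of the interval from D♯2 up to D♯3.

perfect octave

D to D is the same letter name, plus an octave: an octave.
Counting semitones, D#2→D#3 is 12, which is the perfect octave.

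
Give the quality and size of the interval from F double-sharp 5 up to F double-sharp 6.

perfect 8th

F to F is the same letter name, plus an octave: an octave.
F##5 to F##6 is 12 semitones, matching the perfect octave exactly, so the quality is perfect.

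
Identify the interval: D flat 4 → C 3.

minor ninth

Descending from Db4 to C3 is the same interval as ascending C3 to Db4.
C to D spans two letter names (C-D), plus an octave, so the interval is some kind of ninth.
C3 to Db4 is 13 semitones, a half step short of the major ninth (14), so this is minor.
(Equivalently, a compound minor second: a minor second plus an octave.)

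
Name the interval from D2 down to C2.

Descending from D2 to C2 is the same interval as ascending C2 to D2.
C to D spans two letter names (C-D): a second.
The major second spans 2 semitones, and C2 to D2 is exactly 2 semitones — so this is a major second.

major second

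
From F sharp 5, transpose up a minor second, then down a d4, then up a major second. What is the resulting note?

E sharp 5

F#5 up a minor second → G5 (1 semitone).
A diminished fourth down from G5 is D#5.
Up a major second from D#5: E#5 (2 semitones up).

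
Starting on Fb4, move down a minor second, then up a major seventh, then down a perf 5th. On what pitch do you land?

A minor second down from Fb4 is Eb4.
Up a major seventh from Eb4: D5 (11 semitones up).
D5 down a perfect fifth → G4 (7 semitones).

G4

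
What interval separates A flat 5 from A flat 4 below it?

Descending from Ab5 to Ab4 is the same interval as ascending Ab4 to Ab5.
A to A is the same letter name, plus an octave: an octave.
Ab4 to Ab5 is 12 semitones, matching the perfect octave exactly, so the quality is perfect.

perfect 8th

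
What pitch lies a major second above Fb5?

Counting two letter names up from F lands on G.
A major second spans 2 semitones, so from Fb5 the target pitch is Gb5.

Gb5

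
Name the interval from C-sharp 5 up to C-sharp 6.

C to C is the same letter name, plus an octave: an octave.
Counting semitones, C#5→C#6 is 12, which is the perfect octave.

perfect octave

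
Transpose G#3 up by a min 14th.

F#5

Counting seven letter names plus an octave up from G lands on F.
A minor fourteenth spans 22 semitones, so from G#3 the target pitch is F#5.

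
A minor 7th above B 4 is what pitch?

The seventh takes the letter from B up to A.
A minor seventh spans 10 semitones, so from B4 the target pitch is A5.

A 5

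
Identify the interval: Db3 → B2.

d3

Descending from Db3 to B2 is the same interval as ascending B2 to Db3.
B to D spans three letter names (B-C-D) — that makes it a third of some quality.
The major third is 4 semitones; here we have 2, two semitones narrower: diminished.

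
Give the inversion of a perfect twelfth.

perfect 4th

First reduce the compound perfect twelfth to its simple form, a perfect fifth.
The rule of nine gives the new number: 9 − 5 = 4, so a fifth becomes a fourth.
Quality inverts too: perfect stays perfect. That makes the inversion a perfect fourth.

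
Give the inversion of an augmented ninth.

First reduce the compound augmented ninth to its simple form, an augmented second.
Inverted interval numbers add to nine, so a second pairs with a seventh (2 + 7 = 9).
The quality also flips — augmented becomes diminished — giving a diminished seventh.

d7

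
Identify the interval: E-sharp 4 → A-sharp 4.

perfect 4th

E to A spans four letter names (E-F-G-A) — that makes it a fourth of some quality.
Counting semitones, E#4→A#4 is 5, which is the perfect fourth.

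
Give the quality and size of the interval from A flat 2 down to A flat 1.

Descending from Ab2 to Ab1 is the same interval as ascending Ab1 to Ab2.
A to A is the same letter name, plus an octave — that makes it an octave of some quality.
Counting semitones, Ab1→Ab2 is 12, which is the perfect octave.

perfect octave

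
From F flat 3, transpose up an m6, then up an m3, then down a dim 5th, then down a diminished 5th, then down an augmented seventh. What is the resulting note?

Up a minor sixth from Fb3: Dbb4 (8 semitones up).
Dbb4 up a minor third → Fbb4 (3 semitones).
Fbb4 down a diminished fifth → Bbb3 (6 semitones).
Down a diminished fifth from Bbb3: Eb3 (6 semitones down).
Down an augmented seventh from Eb3: Fbb2 (12 semitones down).

F double-flat 2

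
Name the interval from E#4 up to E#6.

E to E is the same letter name, plus 2 octaves: a fifteenth.
Counting semitones, E#4→E#6 is 24, which is the perfect fifteenth.
(Equivalently, a compound perfect octave: a perfect octave plus an octave.)

perfect fifteenth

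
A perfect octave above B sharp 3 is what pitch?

B sharp 4

For an octave the letter name doesn't change: still B, an octave up.
A perfect octave is 12 semitones; 12 semitones up from B#3 gives B#4.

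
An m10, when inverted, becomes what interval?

First reduce the compound minor tenth to its simple form, a minor third.
The rule of nine gives the new number: 9 − 3 = 6, so a third becomes a sixth.
Quality inverts too: minor becomes major. That makes the inversion a major sixth.

M6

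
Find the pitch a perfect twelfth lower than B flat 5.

Counting five letter names plus an octave down from B lands on E.
Moving 19 semitones down from Bb5 (the size of a perfect twelfth) reaches Eb4.

E flat 4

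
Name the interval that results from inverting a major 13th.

First reduce the compound major thirteenth to its simple form, a major sixth.
Interval numbers invert to sum to nine: 6 + 3 = 9, so a sixth inverts to a third.
And major becomes minor under inversion, so we get a minor third.

minor third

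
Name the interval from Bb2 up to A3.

B to A spans seven letter names (B-C-D-E-F-G-A): a seventh.
Bb2 to A3 is 11 semitones, matching the major seventh exactly, so the quality is major.

major seventh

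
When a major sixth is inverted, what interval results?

minor 3rd

The rule of nine gives the new number: 9 − 6 = 3, so a sixth becomes a third.
Quality inverts too: major becomes minor. That makes the inversion a minor third.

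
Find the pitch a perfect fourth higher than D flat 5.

Counting four letter names up from D lands on G.
A perfect fourth is 5 semitones; 5 semitones up from Db5 gives Gb5.

G flat 5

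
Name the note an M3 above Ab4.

Three letter names up from A: C.
Moving 4 semitones up from Ab4 (the size of a major third) reaches C5.

C5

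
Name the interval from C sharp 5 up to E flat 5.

diminished third

C to E spans three letter names (C-D-E), so the interval is some kind of third.
C#5 to Eb5 spans 2 semitones — two semitones narrower than the major third (4) — giving a diminished third.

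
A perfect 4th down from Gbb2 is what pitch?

Four letter names down from G: D.
A perfect fourth spans 5 semitones, so from Gbb2 the target pitch is Dbb2.

Dbb2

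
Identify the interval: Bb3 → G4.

major sixth

B to G spans six letter names (B-C-D-E-F-G): a sixth.
Counting semitones, Bb3→G4 is 9, which is the major sixth.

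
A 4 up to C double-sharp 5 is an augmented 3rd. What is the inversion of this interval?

Inverted interval numbers add to nine, so a third pairs with a sixth (3 + 6 = 9).
And augmented becomes diminished under inversion, so we get a diminished sixth.

d6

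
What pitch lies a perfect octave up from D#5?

For an octave the letter name doesn't change: still D, an octave up.
A perfect octave is 12 semitones; 12 semitones up from D#5 gives D#6.

D#6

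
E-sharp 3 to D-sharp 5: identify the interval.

minor 14th

E to D spans seven letter names (E-F-G-A-B-C-D), plus an octave: a fourteenth.
E#3 to D#5 is 22 semitones, a half step short of the major fourteenth (23), so this is minor.
(Equivalently, a compound minor seventh: a minor seventh plus an octave.)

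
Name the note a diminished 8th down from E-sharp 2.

For an octave the letter name doesn't change: still E, an octave down.
A diminished octave is 11 semitones; 11 semitones down from E#2 gives E##1.

E-double-sharp 1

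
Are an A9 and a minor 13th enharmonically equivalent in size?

15 semitones (augmented ninth) vs 20 semitones (minor thirteenth): not equal.

No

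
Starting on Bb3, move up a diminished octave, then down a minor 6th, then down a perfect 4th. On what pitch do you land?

Up a diminished octave from Bb3: Bbb4 (11 semitones up).
A minor sixth down from Bbb4 is Db4.
Down a perfect fourth from Db4: Ab3 (5 semitones down).

Ab3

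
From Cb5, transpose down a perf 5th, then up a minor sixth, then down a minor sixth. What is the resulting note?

A perfect fifth down from Cb5 is Fb4.
A minor sixth up from Fb4 is Dbb5.
Down a minor sixth from Dbb5: Fb4 (8 semitones down).

Fb4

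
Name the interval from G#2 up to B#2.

M3

G to B spans three letter names (G-A-B): a third.
The major third spans 4 semitones, and G#2 to B#2 is exactly 4 semitones — so this is a major third.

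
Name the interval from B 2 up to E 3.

B to E spans four letter names (B-C-D-E) — that makes it a fourth of some quality.
Counting semitones, B2→E3 is 5, which is the perfect fourth.

perfect fourth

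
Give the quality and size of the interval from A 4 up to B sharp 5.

A to B spans two letter names (A-B), plus an octave: a ninth.
A4 to B#5 spans 15 semitones — one semitone wider than the major ninth (14) — giving an augmented ninth.
(Equivalently, a compound augmented second: an augmented second plus an octave.)

augmented ninth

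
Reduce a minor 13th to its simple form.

minor sixth

Take out an octave (7 from the number): 13 − 7 = 6.
Quality carries through unchanged, so the simple form is a minor sixth.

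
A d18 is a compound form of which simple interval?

d4

Each octave removed subtracts seven from the number: 18 − 14 = 4.
So a diminished eighteenth is 2 octaves plus a diminished fourth. The quality is unchanged.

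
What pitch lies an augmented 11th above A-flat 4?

The eleventh's letter: A up four letter names plus an octave → D.
An augmented eleventh spans 18 semitones, so from Ab4 the target pitch is D6.

D 6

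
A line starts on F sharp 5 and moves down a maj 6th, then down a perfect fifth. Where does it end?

A major sixth down from F#5 is A4.
A4 down a perfect fifth → D4 (7 semitones).

D 4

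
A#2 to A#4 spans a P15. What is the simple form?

perfect octave

Each octave removed subtracts seven from the number: 15 − 7 = 8.
Quality carries through unchanged, so the simple form is a perfect octave.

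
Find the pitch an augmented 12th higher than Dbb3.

The twelfth's letter: D up five letter names plus an octave → A.
An augmented twelfth spans 20 semitones, so from Dbb3 the target pitch is Ab4.

Ab4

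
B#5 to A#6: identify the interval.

B to A spans seven letter names (B-C-D-E-F-G-A): a seventh.
A major seventh would be 11 semitones, but B#5 to A#6 is 10 — one semitone narrower, making it a minor seventh.

minor seventh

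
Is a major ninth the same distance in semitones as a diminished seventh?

No

14 semitones (major ninth) vs 9 semitones (diminished seventh): not equal.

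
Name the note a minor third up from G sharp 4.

B 4

Counting three letter names up from G lands on B.
Moving 3 semitones up from G#4 (the size of a minor third) reaches B4.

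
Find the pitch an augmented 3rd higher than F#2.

A##2

Counting three letter names up from F lands on A.
An augmented third is 5 semitones; 5 semitones up from F#2 gives A##2.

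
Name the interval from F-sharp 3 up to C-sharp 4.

perfect 5th

F to C spans five letter names (F-G-A-B-C) — that makes it a fifth of some quality.
The perfect fifth spans 7 semitones, and F#3 to C#4 is exactly 7 semitones — so this is a perfect fifth.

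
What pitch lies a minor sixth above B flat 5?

Counting six letter names up from B lands on G.
Moving 8 semitones up from Bb5 (the size of a minor sixth) reaches Gb6.

G flat 6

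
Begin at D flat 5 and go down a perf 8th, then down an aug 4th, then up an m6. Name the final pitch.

Db5 down a perfect octave → Db4 (12 semitones).
Db4 down an augmented fourth → Abb3 (6 semitones).
Abb3 up a minor sixth → Fbb4 (8 semitones).

F double-flat 4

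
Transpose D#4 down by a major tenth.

B2

Counting three letter names plus an octave down from D lands on B.
A major tenth is 16 semitones; 16 semitones down from D#4 gives B2.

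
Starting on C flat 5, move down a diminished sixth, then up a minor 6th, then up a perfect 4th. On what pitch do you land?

F 5

A diminished sixth down from Cb5 is E4.
A minor sixth up from E4 is C5.
Up a perfect fourth from C5: F5 (5 semitones up).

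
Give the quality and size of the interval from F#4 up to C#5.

F to C spans five letter names (F-G-A-B-C), so the interval is some kind of fifth.
The perfect fifth spans 7 semitones, and F#4 to C#5 is exactly 7 semitones — so this is a perfect fifth.

perfect fifth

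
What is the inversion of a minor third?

Inverted interval numbers add to nine, so a third pairs with a sixth (3 + 6 = 9).
Quality inverts too: minor becomes major. That makes the inversion a major sixth.

M6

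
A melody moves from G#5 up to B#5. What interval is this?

major third

G to B spans three letter names (G-A-B) — that makes it a third of some quality.
Counting semitones, G#5→B#5 is 4, which is the major third.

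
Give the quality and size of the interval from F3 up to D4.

major 6th

F to D spans six letter names (F-G-A-B-C-D) — that makes it a sixth of some quality.
The major sixth spans 9 semitones, and F3 to D4 is exactly 9 semitones — so this is a major sixth.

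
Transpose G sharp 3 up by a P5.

D sharp 4

The fifth takes the letter from G up to D.
Moving 7 semitones up from G#3 (the size of a perfect fifth) reaches D#4.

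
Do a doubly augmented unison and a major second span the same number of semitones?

Yes

A doubly augmented unison spans 2 semitones, and a major second also spans 2 semitones — they're enharmonic.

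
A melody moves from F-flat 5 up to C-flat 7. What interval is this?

perfect twelfth

F to C spans five letter names (F-G-A-B-C), plus an octave: a twelfth.
The perfect twelfth spans 19 semitones, and Fb5 to Cb7 is exactly 19 semitones — so this is a perfect twelfth.
(Equivalently, a compound perfect fifth: a perfect fifth plus an octave.)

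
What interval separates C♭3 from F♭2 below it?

perfect 5th

Descending from Cb3 to Fb2 is the same interval as ascending Fb2 to Cb3.
F to C spans five letter names (F-G-A-B-C), so the interval is some kind of fifth.
The perfect fifth spans 7 semitones, and Fb2 to Cb3 is exactly 7 semitones — so this is a perfect fifth.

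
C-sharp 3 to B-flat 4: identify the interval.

diminished fourteenth

C to B spans seven letter names (C-D-E-F-G-A-B), plus an octave, so the interval is some kind of fourteenth.
A major fourteenth would be 23 semitones; C#3 to Bb4 is 21, two semitones narrower, so the interval is diminished.
(Equivalently, a compound diminished seventh: a diminished seventh plus an octave.)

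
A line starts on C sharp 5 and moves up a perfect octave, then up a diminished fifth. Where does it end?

G 6

C#5 up a perfect octave → C#6 (12 semitones).
A diminished fifth up from C#6 is G6.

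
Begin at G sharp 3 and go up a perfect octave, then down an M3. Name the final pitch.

G#3 up a perfect octave → G#4 (12 semitones).
A major third down from G#4 is E4.

E 4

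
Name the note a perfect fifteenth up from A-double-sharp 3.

A fifteenth keeps the letter name A, two octaves up from A.
A perfect fifteenth spans 24 semitones, so from A##3 the target pitch is A##5.

A-double-sharp 5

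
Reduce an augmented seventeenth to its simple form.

Each octave removed subtracts seven from the number: 17 − 14 = 3.
Quality carries through unchanged, so the simple form is an augmented third.

augmented 3rd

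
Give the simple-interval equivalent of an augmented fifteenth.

augmented octave

Each octave removed subtracts seven from the number: 15 − 7 = 8.
Quality carries through unchanged, so the simple form is an augmented octave.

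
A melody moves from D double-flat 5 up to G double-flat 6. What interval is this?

perfect 11th

D to G spans four letter names (D-E-F-G), plus an octave — that makes it an eleventh of some quality.
Dbb5 to Gbb6 is 17 semitones, matching the perfect eleventh exactly, so the quality is perfect.
(Equivalently, a compound perfect fourth: a perfect fourth plus an octave.)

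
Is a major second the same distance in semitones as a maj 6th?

No

A major second is 2 semitones but a major sixth is 9 semitones — different sizes.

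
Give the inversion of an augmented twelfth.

diminished fourth

First reduce the compound augmented twelfth to its simple form, an augmented fifth.
The rule of nine gives the new number: 9 − 5 = 4, so a fifth becomes a fourth.
And augmented becomes diminished under inversion, so we get a diminished fourth.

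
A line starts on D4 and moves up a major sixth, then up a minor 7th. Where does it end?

A major sixth up from D4 is B4.
Up a minor seventh from B4: A5 (10 semitones up).

A5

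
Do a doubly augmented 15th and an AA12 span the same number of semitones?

No

26 semitones (doubly augmented fifteenth) vs 21 semitones (doubly augmented twelfth): not equal.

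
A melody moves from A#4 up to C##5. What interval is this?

A to C spans three letter names (A-B-C) — that makes it a third of some quality.
A#4 to C##5 is 4 semitones, matching the major third exactly, so the quality is major.

M3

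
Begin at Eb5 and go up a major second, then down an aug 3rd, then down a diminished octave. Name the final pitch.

Up a major second from Eb5: F5 (2 semitones up).
An augmented third down from F5 is Dbb5.
Dbb5 down a diminished octave → Db4 (11 semitones).

Db4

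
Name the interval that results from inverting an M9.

minor 7th

First reduce the compound major ninth to its simple form, a major second.
Inverted interval numbers add to nine, so a second pairs with a seventh (2 + 7 = 9).
Quality inverts too: major becomes minor. That makes the inversion a minor seventh.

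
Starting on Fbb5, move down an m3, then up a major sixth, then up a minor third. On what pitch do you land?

A minor third down from Fbb5 is Dbb5.
Up a major sixth from Dbb5: Bbb5 (9 semitones up).
A minor third up from Bbb5 is Dbb6.

Dbb6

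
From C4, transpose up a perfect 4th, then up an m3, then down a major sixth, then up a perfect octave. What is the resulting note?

C4 up a perfect fourth → F4 (5 semitones).
F4 up a minor third → Ab4 (3 semitones).
Ab4 down a major sixth → Cb4 (9 semitones).
A perfect octave up from Cb4 is Cb5.

Cb5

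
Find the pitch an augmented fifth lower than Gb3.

Five letter names down from G: C.
An augmented fifth is 8 semitones; 8 semitones down from Gb3 gives Cbb3.

Cbb3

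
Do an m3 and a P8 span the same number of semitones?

A minor third is 3 semitones but a perfect octave is 12 semitones — different sizes.

No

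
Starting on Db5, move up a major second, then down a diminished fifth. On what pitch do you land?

Up a major second from Db5: Eb5 (2 semitones up).
A diminished fifth down from Eb5 is A4.

A4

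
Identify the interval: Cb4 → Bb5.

M14

C to B spans seven letter names (C-D-E-F-G-A-B), plus an octave — that makes it a fourteenth of some quality.
The major fourteenth spans 23 semitones, and Cb4 to Bb5 is exactly 23 semitones — so this is a major fourteenth.
(Equivalently, a compound major seventh: a major seventh plus an octave.)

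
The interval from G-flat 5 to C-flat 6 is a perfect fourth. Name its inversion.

Interval numbers invert to sum to nine: 4 + 5 = 9, so a fourth inverts to a fifth.
Quality inverts too: perfect stays perfect. That makes the inversion a perfect fifth.

perfect 5th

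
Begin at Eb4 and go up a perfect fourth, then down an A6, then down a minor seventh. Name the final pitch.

Dbb3

Eb4 up a perfect fourth → Ab4 (5 semitones).
An augmented sixth down from Ab4 is Cbb4.
A minor seventh down from Cbb4 is Dbb3.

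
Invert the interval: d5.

Interval numbers invert to sum to nine: 5 + 4 = 9, so a fifth inverts to a fourth.
And diminished becomes augmented under inversion, so we get an augmented fourth.

augmented fourth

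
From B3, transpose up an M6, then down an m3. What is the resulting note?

E#4

B3 up a major sixth → G#4 (9 semitones).
A minor third down from G#4 is E#4.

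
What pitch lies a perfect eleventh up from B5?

E7

The eleventh's letter: B up four letter names plus an octave → E.
A perfect eleventh is 17 semitones; 17 semitones up from B5 gives E7.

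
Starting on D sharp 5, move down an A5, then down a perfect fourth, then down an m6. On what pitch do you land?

An augmented fifth down from D#5 is G4.
Down a perfect fourth from G4: D4 (5 semitones down).
A minor sixth down from D4 is F#3.

F sharp 3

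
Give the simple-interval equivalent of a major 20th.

Subtracting seven from the interval number removes an octave: 20 − 14 = 6.
That makes a major twentieth a compound major sixth — 2 octaves plus a major sixth.

major 6th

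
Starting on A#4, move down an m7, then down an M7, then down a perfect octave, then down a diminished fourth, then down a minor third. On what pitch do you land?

E##1

A minor seventh down from A#4 is B#3.
B#3 down a major seventh → C#3 (11 semitones).
A perfect octave down from C#3 is C#2.
A diminished fourth down from C#2 is G##1.
Down a minor third from G##1: E##1 (3 semitones down).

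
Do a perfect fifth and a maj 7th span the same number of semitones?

7 semitones (perfect fifth) vs 11 semitones (major seventh): not equal.

No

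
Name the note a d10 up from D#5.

F6

Counting three letter names plus an octave up from D lands on F.
A diminished tenth is 14 semitones; 14 semitones up from D#5 gives F6.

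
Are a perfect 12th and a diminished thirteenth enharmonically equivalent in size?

Yes

A perfect twelfth = 19 semitones = a diminished thirteenth; enharmonically equal.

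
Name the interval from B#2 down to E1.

Descending from B#2 to E1 is the same interval as ascending E1 to B#2.
E to B spans five letter names (E-F-G-A-B), plus an octave: a twelfth.
E1 to B#2 spans 20 semitones — one semitone wider than the perfect twelfth (19) — giving an augmented twelfth.
(Equivalently, a compound augmented fifth: an augmented fifth plus an octave.)

augmented twelfth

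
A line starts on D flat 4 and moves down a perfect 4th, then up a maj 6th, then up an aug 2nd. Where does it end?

Down a perfect fourth from Db4: Ab3 (5 semitones down).
Up a major sixth from Ab3: F4 (9 semitones up).
F4 up an augmented second → G#4 (3 semitones).

G sharp 4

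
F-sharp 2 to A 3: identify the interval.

F to A spans three letter names (F-G-A), plus an octave: a tenth.
F#2 to A3 is 15 semitones, a half step short of the major tenth (16), so this is minor.
(Equivalently, a compound minor third: a minor third plus an octave.)

minor 10th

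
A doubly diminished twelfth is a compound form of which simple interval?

Subtracting seven from the interval number removes an octave: 12 − 7 = 5.
So a doubly diminished twelfth is an octave plus a doubly diminished fifth. The quality is unchanged.

dd5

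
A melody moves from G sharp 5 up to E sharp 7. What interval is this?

G to E spans six letter names (G-A-B-C-D-E), plus an octave: a thirteenth.
G#5 to E#7 is 21 semitones, matching the major thirteenth exactly, so the quality is major.
(Equivalently, a compound major sixth: a major sixth plus an octave.)

major 13th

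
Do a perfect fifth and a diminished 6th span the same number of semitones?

A perfect fifth = 7 semitones = a diminished sixth; enharmonically equal.

Yes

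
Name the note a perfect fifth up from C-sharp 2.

The fifth takes the letter from C up to G.
A perfect fifth spans 7 semitones, so from C#2 the target pitch is G#2.

G-sharp 2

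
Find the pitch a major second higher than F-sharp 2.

G-sharp 2

Two letter names up from F: G.
A major second spans 2 semitones, so from F#2 the target pitch is G#2.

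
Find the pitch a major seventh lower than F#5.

Counting seven letter names down from F lands on G.
A major seventh spans 11 semitones, so from F#5 the target pitch is G4.

G4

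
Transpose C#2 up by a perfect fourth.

The fourth takes the letter from C up to F.
A perfect fourth spans 5 semitones, so from C#2 the target pitch is F#2.

F#2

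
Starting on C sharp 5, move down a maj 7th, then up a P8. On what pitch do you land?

A major seventh down from C#5 is D4.
Up a perfect octave from D4: D5 (12 semitones up).

D 5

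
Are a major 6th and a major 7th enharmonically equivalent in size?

No

9 semitones (major sixth) vs 11 semitones (major seventh): not equal.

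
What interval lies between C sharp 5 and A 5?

m6

C to A spans six letter names (C-D-E-F-G-A), so the interval is some kind of sixth.
At 8 semitones, C#5→A5 falls one short of a major sixth: minor.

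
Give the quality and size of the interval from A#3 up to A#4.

A to A is the same letter name, plus an octave: an octave.
A#3 to A#4 is 12 semitones, matching the perfect octave exactly, so the quality is perfect.

P8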